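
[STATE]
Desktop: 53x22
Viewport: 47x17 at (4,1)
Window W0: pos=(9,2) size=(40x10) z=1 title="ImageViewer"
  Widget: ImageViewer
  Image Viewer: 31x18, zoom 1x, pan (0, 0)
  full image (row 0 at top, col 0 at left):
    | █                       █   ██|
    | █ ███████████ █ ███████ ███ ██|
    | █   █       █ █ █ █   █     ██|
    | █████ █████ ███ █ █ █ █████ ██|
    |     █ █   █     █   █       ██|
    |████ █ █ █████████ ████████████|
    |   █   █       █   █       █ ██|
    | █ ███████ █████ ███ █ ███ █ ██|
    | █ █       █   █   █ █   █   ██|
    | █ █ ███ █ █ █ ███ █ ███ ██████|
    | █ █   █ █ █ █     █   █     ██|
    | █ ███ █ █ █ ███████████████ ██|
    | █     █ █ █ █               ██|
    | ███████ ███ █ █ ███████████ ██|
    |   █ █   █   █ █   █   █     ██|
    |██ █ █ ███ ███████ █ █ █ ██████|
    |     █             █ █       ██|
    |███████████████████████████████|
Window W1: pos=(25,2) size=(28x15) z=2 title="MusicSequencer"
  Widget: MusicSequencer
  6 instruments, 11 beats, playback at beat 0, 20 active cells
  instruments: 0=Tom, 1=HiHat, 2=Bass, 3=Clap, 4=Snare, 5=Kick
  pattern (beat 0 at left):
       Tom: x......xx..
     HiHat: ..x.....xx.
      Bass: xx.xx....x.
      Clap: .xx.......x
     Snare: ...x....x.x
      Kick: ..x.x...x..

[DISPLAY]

                                               
     ┏━━━━━━━━━━━━━━━┏━━━━━━━━━━━━━━━━━━━━━━━━━
     ┃ ImageViewer   ┃ MusicSequencer          
     ┠───────────────┠─────────────────────────
     ┃ █             ┃      ▼1234567890        
     ┃ █ ███████████ ┃   Tom█······██··        
     ┃ █   █       █ ┃ HiHat··█·····██·        
     ┃ █████ █████ ██┃  Bass██·██····█·        
     ┃     █ █   █   ┃  Clap·██·······█        
     ┃████ █ █ ██████┃ Snare···█····█·█        
     ┗━━━━━━━━━━━━━━━┃  Kick··█·█···█··        
                     ┃                         
                     ┃                         
                     ┃                         
                     ┃                         
                     ┗━━━━━━━━━━━━━━━━━━━━━━━━━
                                               


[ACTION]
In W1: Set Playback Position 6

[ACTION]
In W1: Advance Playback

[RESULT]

                                               
     ┏━━━━━━━━━━━━━━━┏━━━━━━━━━━━━━━━━━━━━━━━━━
     ┃ ImageViewer   ┃ MusicSequencer          
     ┠───────────────┠─────────────────────────
     ┃ █             ┃      0123456▼890        
     ┃ █ ███████████ ┃   Tom█······██··        
     ┃ █   █       █ ┃ HiHat··█·····██·        
     ┃ █████ █████ ██┃  Bass██·██····█·        
     ┃     █ █   █   ┃  Clap·██·······█        
     ┃████ █ █ ██████┃ Snare···█····█·█        
     ┗━━━━━━━━━━━━━━━┃  Kick··█·█···█··        
                     ┃                         
                     ┃                         
                     ┃                         
                     ┃                         
                     ┗━━━━━━━━━━━━━━━━━━━━━━━━━
                                               


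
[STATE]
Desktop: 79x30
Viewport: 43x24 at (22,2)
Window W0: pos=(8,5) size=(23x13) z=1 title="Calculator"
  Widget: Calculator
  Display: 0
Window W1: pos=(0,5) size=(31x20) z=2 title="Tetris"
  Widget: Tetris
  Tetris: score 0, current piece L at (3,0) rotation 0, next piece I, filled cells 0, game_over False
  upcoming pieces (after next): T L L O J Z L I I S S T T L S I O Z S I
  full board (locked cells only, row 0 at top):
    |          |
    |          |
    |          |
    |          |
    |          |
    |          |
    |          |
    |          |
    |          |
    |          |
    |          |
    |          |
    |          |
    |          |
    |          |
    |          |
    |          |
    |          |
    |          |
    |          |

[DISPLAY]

                                           
                                           
                                           
━━━━━━━━┓                                  
        ┃                                  
────────┨                                  
        ┃                                  
        ┃                                  
        ┃                                  
        ┃                                  
        ┃                                  
        ┃                                  
        ┃                                  
        ┃                                  
        ┃                                  
        ┃                                  
        ┃                                  
        ┃                                  
        ┃                                  
        ┃                                  
        ┃                                  
        ┃                                  
━━━━━━━━┛                                  
                                           


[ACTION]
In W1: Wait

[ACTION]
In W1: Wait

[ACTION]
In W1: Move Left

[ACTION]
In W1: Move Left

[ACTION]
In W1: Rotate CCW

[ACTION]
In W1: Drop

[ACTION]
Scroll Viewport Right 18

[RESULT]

                                           
                                           
                                           
                                           
                                           
                                           
                                           
                                           
                                           
                                           
                                           
                                           
                                           
                                           
                                           
                                           
                                           
                                           
                                           
                                           
                                           
                                           
                                           
                                           


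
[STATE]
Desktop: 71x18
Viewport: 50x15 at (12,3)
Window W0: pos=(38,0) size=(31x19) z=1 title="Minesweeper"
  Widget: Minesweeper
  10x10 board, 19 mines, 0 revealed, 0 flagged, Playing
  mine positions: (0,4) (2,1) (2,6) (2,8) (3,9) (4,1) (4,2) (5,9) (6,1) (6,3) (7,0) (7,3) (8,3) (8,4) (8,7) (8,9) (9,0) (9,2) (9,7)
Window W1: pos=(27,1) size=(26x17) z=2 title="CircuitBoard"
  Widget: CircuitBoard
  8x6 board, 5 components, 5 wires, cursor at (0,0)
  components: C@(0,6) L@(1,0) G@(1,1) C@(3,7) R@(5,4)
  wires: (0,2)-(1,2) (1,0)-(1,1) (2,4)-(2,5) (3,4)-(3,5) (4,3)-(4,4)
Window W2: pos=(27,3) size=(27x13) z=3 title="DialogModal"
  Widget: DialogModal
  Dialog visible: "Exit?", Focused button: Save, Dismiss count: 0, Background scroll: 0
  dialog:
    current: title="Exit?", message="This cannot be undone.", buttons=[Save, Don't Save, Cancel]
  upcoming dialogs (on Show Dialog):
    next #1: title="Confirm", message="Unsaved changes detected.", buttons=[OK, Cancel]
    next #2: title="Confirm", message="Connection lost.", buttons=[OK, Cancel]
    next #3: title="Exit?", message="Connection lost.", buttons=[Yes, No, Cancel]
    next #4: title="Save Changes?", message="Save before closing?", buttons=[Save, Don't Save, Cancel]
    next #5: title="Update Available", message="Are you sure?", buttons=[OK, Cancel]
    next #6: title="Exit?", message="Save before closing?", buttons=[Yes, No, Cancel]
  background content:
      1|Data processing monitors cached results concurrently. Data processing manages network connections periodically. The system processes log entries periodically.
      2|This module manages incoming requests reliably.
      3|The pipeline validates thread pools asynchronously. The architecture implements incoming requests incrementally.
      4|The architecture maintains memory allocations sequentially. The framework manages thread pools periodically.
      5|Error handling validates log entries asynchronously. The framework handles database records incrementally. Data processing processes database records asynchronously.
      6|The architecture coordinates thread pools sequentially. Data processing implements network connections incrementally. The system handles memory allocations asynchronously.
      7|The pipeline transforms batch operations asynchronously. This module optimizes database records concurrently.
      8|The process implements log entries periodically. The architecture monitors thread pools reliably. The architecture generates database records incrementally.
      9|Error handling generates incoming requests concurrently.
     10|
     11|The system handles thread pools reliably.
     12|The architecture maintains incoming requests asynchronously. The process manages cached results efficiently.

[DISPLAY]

               ┏━━━━━━━━━━━━━━━━━━━━━━━━━┓        
               ┃ DialogModal             ┃        
               ┠─────────────────────────┨        
               ┃Data processing monitors ┃        
               ┃This module manages incom┃        
               ┃Th┌───────────────────┐th┃        
               ┃Th│       Exit?       │in┃        
               ┃Er│This cannot be undo│s ┃        
               ┃Th│[Save]  Don't Save │na┃        
               ┃Th└───────────────────┘ b┃        
               ┃The process implements lo┃        
               ┃Error handling generates ┃        
               ┗━━━━━━━━━━━━━━━━━━━━━━━━━┛        
               ┃Cursor: (0,0)           ┃         
               ┗━━━━━━━━━━━━━━━━━━━━━━━━┛         


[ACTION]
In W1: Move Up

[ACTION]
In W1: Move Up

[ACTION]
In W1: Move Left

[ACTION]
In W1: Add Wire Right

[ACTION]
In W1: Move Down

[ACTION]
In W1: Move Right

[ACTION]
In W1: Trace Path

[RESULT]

               ┏━━━━━━━━━━━━━━━━━━━━━━━━━┓        
               ┃ DialogModal             ┃        
               ┠─────────────────────────┨        
               ┃Data processing monitors ┃        
               ┃This module manages incom┃        
               ┃Th┌───────────────────┐th┃        
               ┃Th│       Exit?       │in┃        
               ┃Er│This cannot be undo│s ┃        
               ┃Th│[Save]  Don't Save │na┃        
               ┃Th└───────────────────┘ b┃        
               ┃The process implements lo┃        
               ┃Error handling generates ┃        
               ┗━━━━━━━━━━━━━━━━━━━━━━━━━┛        
               ┃Cursor: (1,1)  Trace: G→┃         
               ┗━━━━━━━━━━━━━━━━━━━━━━━━┛         


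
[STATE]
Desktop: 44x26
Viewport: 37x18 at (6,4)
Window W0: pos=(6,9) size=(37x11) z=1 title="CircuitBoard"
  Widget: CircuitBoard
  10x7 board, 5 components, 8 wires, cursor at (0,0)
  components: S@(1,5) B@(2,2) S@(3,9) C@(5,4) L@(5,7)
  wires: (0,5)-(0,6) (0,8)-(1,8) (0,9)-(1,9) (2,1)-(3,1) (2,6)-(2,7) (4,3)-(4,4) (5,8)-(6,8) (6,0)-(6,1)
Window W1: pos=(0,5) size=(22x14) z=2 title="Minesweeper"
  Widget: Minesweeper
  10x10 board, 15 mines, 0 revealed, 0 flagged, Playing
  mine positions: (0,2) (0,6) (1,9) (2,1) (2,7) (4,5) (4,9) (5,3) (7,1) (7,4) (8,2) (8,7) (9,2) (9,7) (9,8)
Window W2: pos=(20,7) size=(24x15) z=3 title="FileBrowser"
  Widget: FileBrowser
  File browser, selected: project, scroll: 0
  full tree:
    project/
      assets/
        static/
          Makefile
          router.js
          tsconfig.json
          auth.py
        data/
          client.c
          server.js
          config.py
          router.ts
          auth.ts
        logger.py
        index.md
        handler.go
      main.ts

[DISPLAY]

                                     
━━━━━━━━━━━━━━━┓                     
sweeper        ┃                     
──────────────┏━━━━━━━━━━━━━━━━━━━━━━
■■■■■         ┃ FileBrowser          
■■■■■         ┠──────────────────────
■■■■■         ┃> [-] project/        
■■■■■         ┃    [+] assets/       
■■■■■         ┃    main.ts           
■■■■■         ┃                      
■■■■■         ┃                      
■■■■■         ┃                      
■■■■■         ┃                      
■■■■■         ┃                      
━━━━━━━━━━━━━━┃                      
┗━━━━━━━━━━━━━┃                      
              ┃                      
              ┗━━━━━━━━━━━━━━━━━━━━━━


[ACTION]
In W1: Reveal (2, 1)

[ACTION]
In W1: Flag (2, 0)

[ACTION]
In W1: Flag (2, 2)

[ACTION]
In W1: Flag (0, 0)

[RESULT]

                                     
━━━━━━━━━━━━━━━┓                     
sweeper        ┃                     
──────────────┏━━━━━━━━━━━━━━━━━━━━━━
■✹■■■         ┃ FileBrowser          
■■■■✹         ┠──────────────────────
■■✹■■         ┃> [-] project/        
■■■■■         ┃    [+] assets/       
✹■■■✹         ┃    main.ts           
■■■■■         ┃                      
■■■■■         ┃                      
■■■■■         ┃                      
■■✹■■         ┃                      
■■✹✹■         ┃                      
━━━━━━━━━━━━━━┃                      
┗━━━━━━━━━━━━━┃                      
              ┃                      
              ┗━━━━━━━━━━━━━━━━━━━━━━


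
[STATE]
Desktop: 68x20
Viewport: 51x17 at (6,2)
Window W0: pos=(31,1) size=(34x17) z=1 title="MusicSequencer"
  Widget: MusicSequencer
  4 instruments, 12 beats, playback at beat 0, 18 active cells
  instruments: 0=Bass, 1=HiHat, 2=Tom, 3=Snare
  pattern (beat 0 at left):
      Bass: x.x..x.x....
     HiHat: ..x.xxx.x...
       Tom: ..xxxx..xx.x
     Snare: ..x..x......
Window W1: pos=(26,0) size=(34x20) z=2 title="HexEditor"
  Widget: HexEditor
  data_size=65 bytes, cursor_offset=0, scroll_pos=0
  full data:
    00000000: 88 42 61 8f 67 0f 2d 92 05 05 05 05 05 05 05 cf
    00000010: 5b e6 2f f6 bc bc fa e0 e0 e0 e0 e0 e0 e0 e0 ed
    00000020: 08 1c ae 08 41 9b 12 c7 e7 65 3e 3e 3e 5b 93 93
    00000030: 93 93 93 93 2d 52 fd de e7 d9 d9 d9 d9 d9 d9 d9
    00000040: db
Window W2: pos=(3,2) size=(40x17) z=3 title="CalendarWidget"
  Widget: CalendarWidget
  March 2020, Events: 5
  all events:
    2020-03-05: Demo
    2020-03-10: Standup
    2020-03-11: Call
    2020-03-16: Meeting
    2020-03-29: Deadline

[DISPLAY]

━━━━━━━━━━━━━━━━━━━━━━━━━━━━━━━━━━━━┓──────────────
alendarWidget                       ┃61 8f 67 0f 2d
────────────────────────────────────┨2f f6 bc bc fa
            March 2020              ┃ae 08 41 9b 12
 Tu We Th Fr Sa Su                  ┃93 93 2d 52 fd
                 1                  ┃              
  3  4  5*  6  7  8                 ┃              
 10* 11* 12 13 14 15                ┃              
* 17 18 19 20 21 22                 ┃              
 24 25 26 27 28 29*                 ┃              
 31                                 ┃              
                                    ┃              
                                    ┃              
                                    ┃              
                                    ┃              
                                    ┃              
━━━━━━━━━━━━━━━━━━━━━━━━━━━━━━━━━━━━┛              


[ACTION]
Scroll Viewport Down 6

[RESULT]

alendarWidget                       ┃61 8f 67 0f 2d
────────────────────────────────────┨2f f6 bc bc fa
            March 2020              ┃ae 08 41 9b 12
 Tu We Th Fr Sa Su                  ┃93 93 2d 52 fd
                 1                  ┃              
  3  4  5*  6  7  8                 ┃              
 10* 11* 12 13 14 15                ┃              
* 17 18 19 20 21 22                 ┃              
 24 25 26 27 28 29*                 ┃              
 31                                 ┃              
                                    ┃              
                                    ┃              
                                    ┃              
                                    ┃              
                                    ┃              
━━━━━━━━━━━━━━━━━━━━━━━━━━━━━━━━━━━━┛              
                    ┗━━━━━━━━━━━━━━━━━━━━━━━━━━━━━━


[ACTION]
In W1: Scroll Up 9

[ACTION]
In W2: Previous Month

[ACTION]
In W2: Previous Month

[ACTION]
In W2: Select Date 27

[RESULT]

alendarWidget                       ┃61 8f 67 0f 2d
────────────────────────────────────┨2f f6 bc bc fa
           January 2020             ┃ae 08 41 9b 12
 Tu We Th Fr Sa Su                  ┃93 93 2d 52 fd
     1  2  3  4  5                  ┃              
  7  8  9 10 11 12                  ┃              
 14 15 16 17 18 19                  ┃              
 21 22 23 24 25 26                  ┃              
7] 28 29 30 31                      ┃              
                                    ┃              
                                    ┃              
                                    ┃              
                                    ┃              
                                    ┃              
                                    ┃              
━━━━━━━━━━━━━━━━━━━━━━━━━━━━━━━━━━━━┛              
                    ┗━━━━━━━━━━━━━━━━━━━━━━━━━━━━━━


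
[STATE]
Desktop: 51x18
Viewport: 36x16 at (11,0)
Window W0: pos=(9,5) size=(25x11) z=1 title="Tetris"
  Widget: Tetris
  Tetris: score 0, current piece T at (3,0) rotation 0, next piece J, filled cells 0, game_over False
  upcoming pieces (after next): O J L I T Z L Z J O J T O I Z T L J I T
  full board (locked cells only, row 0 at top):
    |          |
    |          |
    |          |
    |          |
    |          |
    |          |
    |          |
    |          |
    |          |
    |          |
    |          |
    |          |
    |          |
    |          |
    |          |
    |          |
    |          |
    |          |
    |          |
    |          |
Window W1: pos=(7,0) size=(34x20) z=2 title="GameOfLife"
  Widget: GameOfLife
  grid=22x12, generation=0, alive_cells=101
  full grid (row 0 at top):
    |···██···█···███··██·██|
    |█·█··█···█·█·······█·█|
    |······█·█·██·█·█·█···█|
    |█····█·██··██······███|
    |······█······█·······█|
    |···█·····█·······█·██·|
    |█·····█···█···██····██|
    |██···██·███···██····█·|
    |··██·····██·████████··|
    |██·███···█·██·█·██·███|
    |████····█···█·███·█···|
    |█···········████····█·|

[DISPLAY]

━━━━━━━━━━━━━━━━━━━━━━━━━━━━━┓      
meOfLife                     ┃      
─────────────────────────────┨      
: 0                          ┃      
██···█···███··██·██          ┃      
··█···█·█·······█·█          ┃      
···█·█·██·█·█·█···█          ┃      
··█·██··██······███          ┃      
···█······█·······█          ┃      
█·····█·······█·██·          ┃      
···█···█···██····██          ┃      
··██·███···██····█·          ┃      
█·····██·████████··          ┃      
███···█·██·█·██·███          ┃      
█····█···█·███·█···          ┃      
·········████····█·          ┃      


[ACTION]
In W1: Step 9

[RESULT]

━━━━━━━━━━━━━━━━━━━━━━━━━━━━━┓      
meOfLife                     ┃      
─────────────────────────────┨      
: 9                          ┃      
···············███·          ┃      
·············█·███·          ┃      
···█········█··██·█          ┃      
··███·······█·█····          ┃      
··█··········██·█··          ┃      
·········██········          ┃      
·····█████·········          ┃      
·██···███······█···          ┃      
███···██······██·█·          ┃      
··█············██··          ┃      
··█················          ┃      
··█················          ┃      


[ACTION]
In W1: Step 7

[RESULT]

━━━━━━━━━━━━━━━━━━━━━━━━━━━━━┓      
meOfLife                     ┃      
─────────────────────────────┨      
: 16                         ┃      
···················          ┃      
·███···············          ┃      
·█··█··············          ┃      
█···█··········███·          ┃      
·█··█···███·····█··          ┃      
·█·█····█·█····██··          ┃      
·······█··█···█·█··          ┃      
········██···██·█··          ┃      
·············█·····          ┃      
···██········█·██··          ┃      
··············███··          ┃      
···················          ┃      


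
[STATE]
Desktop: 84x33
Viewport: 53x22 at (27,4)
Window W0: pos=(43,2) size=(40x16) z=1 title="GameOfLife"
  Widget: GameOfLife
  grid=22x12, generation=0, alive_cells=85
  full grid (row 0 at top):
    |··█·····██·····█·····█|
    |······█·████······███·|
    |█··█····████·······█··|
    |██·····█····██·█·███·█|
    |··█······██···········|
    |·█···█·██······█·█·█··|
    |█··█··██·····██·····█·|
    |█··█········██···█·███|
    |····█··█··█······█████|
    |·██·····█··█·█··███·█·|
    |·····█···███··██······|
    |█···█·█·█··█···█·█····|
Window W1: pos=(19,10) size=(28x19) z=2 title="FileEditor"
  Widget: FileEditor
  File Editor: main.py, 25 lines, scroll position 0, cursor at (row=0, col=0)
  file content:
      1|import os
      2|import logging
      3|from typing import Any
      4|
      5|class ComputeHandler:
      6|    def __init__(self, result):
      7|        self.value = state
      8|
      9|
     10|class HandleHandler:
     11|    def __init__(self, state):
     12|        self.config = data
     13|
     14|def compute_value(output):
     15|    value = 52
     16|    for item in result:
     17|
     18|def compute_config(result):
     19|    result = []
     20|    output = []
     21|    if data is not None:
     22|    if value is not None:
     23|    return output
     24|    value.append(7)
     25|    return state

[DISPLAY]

                ┠────────────────────────────────────
                ┃Gen: 0                              
                ┃··█·····██·····█·····█              
                ┃······█·████······███·              
                ┃█··█····████·······█··              
                ┃██·····█····██·█·███·█              
━━━━━━━━━━━━━━━━━━━┓······██···········              
itor               ┃··█·██······█·█·█··              
───────────────────┨█··██·····██·····█·              
os                ▲┃█········██···█·███              
logging           █┃·█··█··█······█████              
ping import Any   ░┃·····█··█·█··███·█·              
                  ░┃··█···███··██······              
omputeHandler:    ░┃━━━━━━━━━━━━━━━━━━━━━━━━━━━━━━━━━
 __init__(self, re░┃                                 
 self.value = stat░┃                                 
                  ░┃                                 
                  ░┃                                 
andleHandler:     ░┃                                 
 __init__(self, st░┃                                 
 self.config = dat░┃                                 
                  ░┃                                 


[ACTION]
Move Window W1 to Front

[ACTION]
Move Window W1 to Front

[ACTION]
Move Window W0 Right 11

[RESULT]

                 ┠───────────────────────────────────
                 ┃Gen: 0                             
                 ┃··█·····██·····█·····█             
                 ┃······█·████······███·             
                 ┃█··█····████·······█··             
                 ┃██·····█····██·█·███·█             
━━━━━━━━━━━━━━━━━━━┓█······██···········             
itor               ┃···█·██······█·█·█··             
───────────────────┨·█··██·····██·····█·             
os                ▲┃·█········██···█·███             
logging           █┃··█··█··█······█████             
ping import Any   ░┃█·····█··█·█··███·█·             
                  ░┃···█···███··██······             
omputeHandler:    ░┃━━━━━━━━━━━━━━━━━━━━━━━━━━━━━━━━━
 __init__(self, re░┃                                 
 self.value = stat░┃                                 
                  ░┃                                 
                  ░┃                                 
andleHandler:     ░┃                                 
 __init__(self, st░┃                                 
 self.config = dat░┃                                 
                  ░┃                                 


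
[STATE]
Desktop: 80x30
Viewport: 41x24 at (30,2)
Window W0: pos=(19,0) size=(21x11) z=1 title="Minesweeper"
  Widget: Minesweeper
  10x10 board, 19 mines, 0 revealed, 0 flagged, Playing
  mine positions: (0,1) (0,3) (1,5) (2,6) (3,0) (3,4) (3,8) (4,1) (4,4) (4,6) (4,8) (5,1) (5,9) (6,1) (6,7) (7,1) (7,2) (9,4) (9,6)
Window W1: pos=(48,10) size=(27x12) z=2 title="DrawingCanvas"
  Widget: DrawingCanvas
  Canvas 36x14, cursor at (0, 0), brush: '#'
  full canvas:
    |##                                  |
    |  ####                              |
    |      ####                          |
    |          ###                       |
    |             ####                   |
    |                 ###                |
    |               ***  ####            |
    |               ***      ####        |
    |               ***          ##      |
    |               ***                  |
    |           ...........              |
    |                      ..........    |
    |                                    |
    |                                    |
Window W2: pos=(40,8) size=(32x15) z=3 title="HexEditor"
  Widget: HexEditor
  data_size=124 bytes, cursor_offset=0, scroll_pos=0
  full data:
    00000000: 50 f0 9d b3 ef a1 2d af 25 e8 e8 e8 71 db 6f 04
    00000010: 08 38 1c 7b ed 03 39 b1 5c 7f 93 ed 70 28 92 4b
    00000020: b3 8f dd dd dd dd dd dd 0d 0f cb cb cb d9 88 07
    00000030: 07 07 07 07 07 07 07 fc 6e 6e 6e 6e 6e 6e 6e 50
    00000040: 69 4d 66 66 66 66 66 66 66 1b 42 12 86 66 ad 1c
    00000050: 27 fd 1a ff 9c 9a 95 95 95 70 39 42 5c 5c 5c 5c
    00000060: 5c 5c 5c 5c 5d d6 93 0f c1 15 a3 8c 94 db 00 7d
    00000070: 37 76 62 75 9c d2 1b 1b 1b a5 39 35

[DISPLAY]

─────────┨                               
         ┃                               
         ┃                               
         ┃                               
         ┃                               
         ┃                               
         ┃┏━━━━━━━━━━━━━━━━━━━━━━━━━━━━━━
         ┃┃ HexEditor                    
━━━━━━━━━┛┠──────────────────────────────
          ┃00000000  50 f0 9d b3 ef a1 2d
          ┃00000010  08 38 1c 7b ed 03 39
          ┃00000020  b3 8f dd dd dd dd dd
          ┃00000030  07 07 07 07 07 07 07
          ┃00000040  69 4d 66 66 66 66 66
          ┃00000050  27 fd 1a ff 9c 9a 95
          ┃00000060  5c 5c 5c 5c 5d d6 93
          ┃00000070  37 76 62 75 9c d2 1b
          ┃                              
          ┃                              
          ┃                              
          ┗━━━━━━━━━━━━━━━━━━━━━━━━━━━━━━
                                         
                                         
                                         


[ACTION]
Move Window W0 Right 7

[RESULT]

────────────────┨                        
■■■■■■■         ┃                        
■■■■■■■         ┃                        
■■■■■■■         ┃                        
■■■■■■■         ┃                        
■■■■■■■         ┃                        
■■■■■■■   ┏━━━━━━━━━━━━━━━━━━━━━━━━━━━━━━
■■■■■■■   ┃ HexEditor                    
━━━━━━━━━━┠──────────────────────────────
          ┃00000000  50 f0 9d b3 ef a1 2d
          ┃00000010  08 38 1c 7b ed 03 39
          ┃00000020  b3 8f dd dd dd dd dd
          ┃00000030  07 07 07 07 07 07 07
          ┃00000040  69 4d 66 66 66 66 66
          ┃00000050  27 fd 1a ff 9c 9a 95
          ┃00000060  5c 5c 5c 5c 5d d6 93
          ┃00000070  37 76 62 75 9c d2 1b
          ┃                              
          ┃                              
          ┃                              
          ┗━━━━━━━━━━━━━━━━━━━━━━━━━━━━━━
                                         
                                         
                                         


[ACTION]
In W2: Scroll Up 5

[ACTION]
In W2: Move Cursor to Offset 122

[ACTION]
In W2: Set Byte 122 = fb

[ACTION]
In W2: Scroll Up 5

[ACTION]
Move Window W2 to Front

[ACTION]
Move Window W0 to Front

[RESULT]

────────────────┨                        
■■■■■■■         ┃                        
■■■■■■■         ┃                        
■■■■■■■         ┃                        
■■■■■■■         ┃                        
■■■■■■■         ┃                        
■■■■■■■         ┃━━━━━━━━━━━━━━━━━━━━━━━━
■■■■■■■         ┃itor                    
━━━━━━━━━━━━━━━━┛────────────────────────
          ┃00000000  50 f0 9d b3 ef a1 2d
          ┃00000010  08 38 1c 7b ed 03 39
          ┃00000020  b3 8f dd dd dd dd dd
          ┃00000030  07 07 07 07 07 07 07
          ┃00000040  69 4d 66 66 66 66 66
          ┃00000050  27 fd 1a ff 9c 9a 95
          ┃00000060  5c 5c 5c 5c 5d d6 93
          ┃00000070  37 76 62 75 9c d2 1b
          ┃                              
          ┃                              
          ┃                              
          ┗━━━━━━━━━━━━━━━━━━━━━━━━━━━━━━
                                         
                                         
                                         


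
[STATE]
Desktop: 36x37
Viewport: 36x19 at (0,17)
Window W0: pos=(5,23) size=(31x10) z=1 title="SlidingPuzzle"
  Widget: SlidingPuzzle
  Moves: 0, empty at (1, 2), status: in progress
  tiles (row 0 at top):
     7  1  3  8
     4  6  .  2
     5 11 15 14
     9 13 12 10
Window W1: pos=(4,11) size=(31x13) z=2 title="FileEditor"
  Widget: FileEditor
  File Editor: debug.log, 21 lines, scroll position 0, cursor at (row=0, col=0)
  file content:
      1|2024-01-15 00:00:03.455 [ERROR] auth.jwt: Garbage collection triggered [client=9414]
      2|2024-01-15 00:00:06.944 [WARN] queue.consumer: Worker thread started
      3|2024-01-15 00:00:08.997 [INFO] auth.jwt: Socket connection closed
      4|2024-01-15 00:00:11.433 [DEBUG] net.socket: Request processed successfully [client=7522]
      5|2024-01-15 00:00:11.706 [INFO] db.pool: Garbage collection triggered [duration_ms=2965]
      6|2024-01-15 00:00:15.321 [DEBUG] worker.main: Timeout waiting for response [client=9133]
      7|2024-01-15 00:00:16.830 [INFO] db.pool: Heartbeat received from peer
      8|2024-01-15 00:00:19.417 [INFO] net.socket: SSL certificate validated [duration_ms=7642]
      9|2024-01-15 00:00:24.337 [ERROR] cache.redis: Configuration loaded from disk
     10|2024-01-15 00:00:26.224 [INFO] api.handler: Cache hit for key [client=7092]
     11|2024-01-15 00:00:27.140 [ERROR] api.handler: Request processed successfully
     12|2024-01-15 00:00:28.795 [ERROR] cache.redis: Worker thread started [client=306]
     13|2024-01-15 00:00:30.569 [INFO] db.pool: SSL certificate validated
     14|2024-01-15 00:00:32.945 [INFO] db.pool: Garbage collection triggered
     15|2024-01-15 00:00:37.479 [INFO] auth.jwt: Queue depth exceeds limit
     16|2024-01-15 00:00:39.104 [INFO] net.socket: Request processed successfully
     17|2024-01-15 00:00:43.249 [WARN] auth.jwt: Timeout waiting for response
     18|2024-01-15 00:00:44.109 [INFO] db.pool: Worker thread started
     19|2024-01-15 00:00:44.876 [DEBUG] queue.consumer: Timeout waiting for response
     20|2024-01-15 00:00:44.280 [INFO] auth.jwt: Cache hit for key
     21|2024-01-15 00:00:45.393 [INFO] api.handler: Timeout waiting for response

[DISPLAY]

    ┃2024-01-15 00:00:11.433 [DEB░┃ 
    ┃2024-01-15 00:00:11.706 [INF░┃ 
    ┃2024-01-15 00:00:15.321 [DEB░┃ 
    ┃2024-01-15 00:00:16.830 [INF░┃ 
    ┃2024-01-15 00:00:19.417 [INF░┃ 
    ┃2024-01-15 00:00:24.337 [ERR▼┃ 
    ┗━━━━━━━━━━━━━━━━━━━━━━━━━━━━━┛┓
     ┃ SlidingPuzzle               ┃
     ┠─────────────────────────────┨
     ┃┌────┬────┬────┬────┐        ┃
     ┃│  7 │  1 │  3 │  8 │        ┃
     ┃├────┼────┼────┼────┤        ┃
     ┃│  4 │  6 │    │  2 │        ┃
     ┃├────┼────┼────┼────┤        ┃
     ┃│  5 │ 11 │ 15 │ 14 │        ┃
     ┗━━━━━━━━━━━━━━━━━━━━━━━━━━━━━┛
                                    
                                    
                                    


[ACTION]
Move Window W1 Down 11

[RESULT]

                                    
                                    
                                    
                                    
                                    
    ┏━━━━━━━━━━━━━━━━━━━━━━━━━━━━━┓ 
    ┃ FileEditor                  ┃┓
    ┠─────────────────────────────┨┃
    ┃█024-01-15 00:00:03.455 [ERR▲┃┨
    ┃2024-01-15 00:00:06.944 [WAR█┃┃
    ┃2024-01-15 00:00:08.997 [INF░┃┃
    ┃2024-01-15 00:00:11.433 [DEB░┃┃
    ┃2024-01-15 00:00:11.706 [INF░┃┃
    ┃2024-01-15 00:00:15.321 [DEB░┃┃
    ┃2024-01-15 00:00:16.830 [INF░┃┃
    ┃2024-01-15 00:00:19.417 [INF░┃┛
    ┃2024-01-15 00:00:24.337 [ERR▼┃ 
    ┗━━━━━━━━━━━━━━━━━━━━━━━━━━━━━┛ 
                                    


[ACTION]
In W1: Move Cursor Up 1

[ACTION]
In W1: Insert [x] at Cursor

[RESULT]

                                    
                                    
                                    
                                    
                                    
    ┏━━━━━━━━━━━━━━━━━━━━━━━━━━━━━┓ 
    ┃ FileEditor                  ┃┓
    ┠─────────────────────────────┨┃
    ┃x█024-01-15 00:00:03.455 [ER▲┃┨
    ┃2024-01-15 00:00:06.944 [WAR█┃┃
    ┃2024-01-15 00:00:08.997 [INF░┃┃
    ┃2024-01-15 00:00:11.433 [DEB░┃┃
    ┃2024-01-15 00:00:11.706 [INF░┃┃
    ┃2024-01-15 00:00:15.321 [DEB░┃┃
    ┃2024-01-15 00:00:16.830 [INF░┃┃
    ┃2024-01-15 00:00:19.417 [INF░┃┛
    ┃2024-01-15 00:00:24.337 [ERR▼┃ 
    ┗━━━━━━━━━━━━━━━━━━━━━━━━━━━━━┛ 
                                    


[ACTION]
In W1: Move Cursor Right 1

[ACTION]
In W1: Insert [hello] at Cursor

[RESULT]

                                    
                                    
                                    
                                    
                                    
    ┏━━━━━━━━━━━━━━━━━━━━━━━━━━━━━┓ 
    ┃ FileEditor                  ┃┓
    ┠─────────────────────────────┨┃
    ┃x2hello█24-01-15 00:00:03.45▲┃┨
    ┃2024-01-15 00:00:06.944 [WAR█┃┃
    ┃2024-01-15 00:00:08.997 [INF░┃┃
    ┃2024-01-15 00:00:11.433 [DEB░┃┃
    ┃2024-01-15 00:00:11.706 [INF░┃┃
    ┃2024-01-15 00:00:15.321 [DEB░┃┃
    ┃2024-01-15 00:00:16.830 [INF░┃┃
    ┃2024-01-15 00:00:19.417 [INF░┃┛
    ┃2024-01-15 00:00:24.337 [ERR▼┃ 
    ┗━━━━━━━━━━━━━━━━━━━━━━━━━━━━━┛ 
                                    
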